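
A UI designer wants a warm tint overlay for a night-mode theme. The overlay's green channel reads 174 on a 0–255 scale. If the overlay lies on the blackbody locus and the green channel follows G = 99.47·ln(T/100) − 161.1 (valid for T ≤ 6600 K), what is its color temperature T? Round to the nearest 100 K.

2900 K

ln t = (174 + 161.1) / 99.47 = 3.3689.
t = e^3.3689 = 29.045.
T = 100·t = 2905 K → 2900 K to the nearest 100 K.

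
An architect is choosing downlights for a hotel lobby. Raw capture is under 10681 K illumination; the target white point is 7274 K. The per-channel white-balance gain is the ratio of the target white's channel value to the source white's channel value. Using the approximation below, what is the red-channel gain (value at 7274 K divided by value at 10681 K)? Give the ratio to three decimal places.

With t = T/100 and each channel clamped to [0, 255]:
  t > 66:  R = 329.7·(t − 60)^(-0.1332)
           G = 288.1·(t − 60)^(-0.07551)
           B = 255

1.189

At 10681 K (t = 106.81):
  R = 329.7·(106.81 − 60)^(-0.1332) = 329.7·46.81^(-0.1332) = 329.7·0.59912 = 197.529.
At 7274 K (t = 72.74):
  R = 329.7·(72.74 − 60)^(-0.1332) = 329.7·12.74^(-0.1332) = 329.7·0.71251 = 234.915.
Gain = 234.915 / 197.529 = 1.1893 → 1.189.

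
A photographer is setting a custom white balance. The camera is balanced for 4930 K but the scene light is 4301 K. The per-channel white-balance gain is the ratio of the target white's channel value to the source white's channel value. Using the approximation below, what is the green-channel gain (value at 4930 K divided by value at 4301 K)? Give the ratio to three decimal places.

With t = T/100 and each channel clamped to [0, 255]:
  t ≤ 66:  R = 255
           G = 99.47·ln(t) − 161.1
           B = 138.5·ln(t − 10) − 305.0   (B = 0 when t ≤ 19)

1.064

At 4301 K (t = 43.01):
  G = 99.47·ln 43.01 − 161.1 = 99.47·3.7614 − 161.1 = 213.050.
At 4930 K (t = 49.3):
  G = 99.47·ln 49.3 − 161.1 = 99.47·3.8979 − 161.1 = 226.627.
Gain = 226.627 / 213.050 = 1.0637 → 1.064.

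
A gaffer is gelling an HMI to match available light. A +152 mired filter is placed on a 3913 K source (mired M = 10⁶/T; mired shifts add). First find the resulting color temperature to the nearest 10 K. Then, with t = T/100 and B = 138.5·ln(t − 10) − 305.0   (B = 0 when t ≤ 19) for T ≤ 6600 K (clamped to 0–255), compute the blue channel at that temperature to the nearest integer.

M_in = 10⁶/3913 = 255.56; M_out = 255.56 + (+152) = 407.56.
T_out = 10⁶/407.56 = 2453.6 K → 2450 K; t = 24.5.
B = 138.5·ln(24.5 − 10) − 305.0 = 138.5·ln 14.5 − 305.0 = 138.5·2.6741 − 305.0 = 65.370.
Rounded: 65.

65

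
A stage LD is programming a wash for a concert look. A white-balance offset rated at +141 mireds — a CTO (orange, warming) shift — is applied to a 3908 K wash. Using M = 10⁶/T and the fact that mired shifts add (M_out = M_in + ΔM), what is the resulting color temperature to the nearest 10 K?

M_in = 10⁶/3908 = 255.89 mireds.
M_out = 255.89 + (+141) = 396.89 mireds.
T_out = 10⁶/396.89 = 2519.6 K → 2520 K.

2520 K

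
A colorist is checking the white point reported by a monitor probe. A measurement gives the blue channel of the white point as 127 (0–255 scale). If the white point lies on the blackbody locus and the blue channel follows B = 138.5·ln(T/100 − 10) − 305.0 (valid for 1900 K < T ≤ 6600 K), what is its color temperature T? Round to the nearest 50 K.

ln(t − 10) = (127 + 305.0) / 138.5 = 3.1191.
t − 10 = e^3.1191 = 22.627, so t = 32.627.
T = 100·t = 3263 K → 3250 K to the nearest 50 K.

3250 K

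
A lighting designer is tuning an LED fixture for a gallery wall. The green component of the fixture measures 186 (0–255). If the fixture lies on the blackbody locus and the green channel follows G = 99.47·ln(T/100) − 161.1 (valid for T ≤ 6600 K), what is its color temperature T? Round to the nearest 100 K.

3300 K

ln t = (186 + 161.1) / 99.47 = 3.4895.
t = e^3.4895 = 32.769.
T = 100·t = 3277 K → 3300 K to the nearest 100 K.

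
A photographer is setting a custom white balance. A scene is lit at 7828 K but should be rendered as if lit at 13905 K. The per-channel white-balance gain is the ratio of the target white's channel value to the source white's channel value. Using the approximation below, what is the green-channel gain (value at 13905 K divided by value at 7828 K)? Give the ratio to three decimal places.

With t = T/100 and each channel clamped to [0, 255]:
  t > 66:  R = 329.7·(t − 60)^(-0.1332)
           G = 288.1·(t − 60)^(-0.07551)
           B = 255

0.895

At 7828 K (t = 78.28):
  G = 288.1·(78.28 − 60)^(-0.07551) = 288.1·18.28^(-0.07551) = 288.1·0.80299 = 231.340.
At 13905 K (t = 139.05):
  G = 288.1·(139.05 − 60)^(-0.07551) = 288.1·79.05^(-0.07551) = 288.1·0.71893 = 207.125.
Gain = 207.125 / 231.340 = 0.8953 → 0.895.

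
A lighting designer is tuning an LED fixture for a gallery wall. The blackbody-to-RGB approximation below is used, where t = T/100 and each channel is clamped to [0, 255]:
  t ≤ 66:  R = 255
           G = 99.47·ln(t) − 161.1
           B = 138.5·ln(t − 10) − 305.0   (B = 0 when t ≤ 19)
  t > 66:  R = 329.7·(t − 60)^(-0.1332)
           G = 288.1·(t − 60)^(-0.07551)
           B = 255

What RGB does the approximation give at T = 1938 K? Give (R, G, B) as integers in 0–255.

(255, 134, 5)

t = 1938/100 = 19.38; the t ≤ 66 branch applies.
R = 255 by definition for t ≤ 66.
G = 99.47·ln 19.38 − 161.1 = 99.47·2.9642 − 161.1 = 133.753.
B = 138.5·ln(19.38 − 10) − 305.0 = 138.5·ln 9.38 − 305.0 = 138.5·2.2386 − 305.0 = 5.043.
Rounded: (255, 134, 5).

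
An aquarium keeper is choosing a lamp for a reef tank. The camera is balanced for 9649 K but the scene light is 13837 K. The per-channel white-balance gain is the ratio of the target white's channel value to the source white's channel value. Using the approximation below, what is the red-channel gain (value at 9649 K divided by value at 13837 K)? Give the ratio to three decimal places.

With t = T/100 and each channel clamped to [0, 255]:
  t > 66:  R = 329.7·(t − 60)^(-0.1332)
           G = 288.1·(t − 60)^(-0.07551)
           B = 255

1.107

At 13837 K (t = 138.37):
  R = 329.7·(138.37 − 60)^(-0.1332) = 329.7·78.37^(-0.1332) = 329.7·0.55937 = 184.424.
At 9649 K (t = 96.49):
  R = 329.7·(96.49 − 60)^(-0.1332) = 329.7·36.49^(-0.1332) = 329.7·0.61932 = 204.191.
Gain = 204.191 / 184.424 = 1.1072 → 1.107.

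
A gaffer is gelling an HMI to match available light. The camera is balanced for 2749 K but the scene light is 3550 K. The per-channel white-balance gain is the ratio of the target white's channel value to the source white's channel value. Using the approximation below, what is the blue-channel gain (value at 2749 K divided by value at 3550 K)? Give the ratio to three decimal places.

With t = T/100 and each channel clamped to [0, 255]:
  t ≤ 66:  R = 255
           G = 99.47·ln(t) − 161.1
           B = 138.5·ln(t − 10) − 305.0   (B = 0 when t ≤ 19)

At 3550 K (t = 35.5):
  B = 138.5·ln(35.5 − 10) − 305.0 = 138.5·ln 25.5 − 305.0 = 138.5·3.2387 − 305.0 = 143.557.
At 2749 K (t = 27.49):
  B = 138.5·ln(27.49 − 10) − 305.0 = 138.5·ln 17.49 − 305.0 = 138.5·2.8616 − 305.0 = 91.336.
Gain = 91.336 / 143.557 = 0.6362 → 0.636.

0.636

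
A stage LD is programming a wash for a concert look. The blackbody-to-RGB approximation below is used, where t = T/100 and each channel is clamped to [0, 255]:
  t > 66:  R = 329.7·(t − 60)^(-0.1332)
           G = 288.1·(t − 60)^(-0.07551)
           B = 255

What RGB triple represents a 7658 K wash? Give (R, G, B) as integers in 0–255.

t = 7658/100 = 76.58; the t > 66 branch applies.
R = 329.7·(76.58 − 60)^(-0.1332) = 329.7·16.58^(-0.1332) = 329.7·0.68794 = 226.814.
G = 288.1·(76.58 − 60)^(-0.07551) = 288.1·16.58^(-0.07551) = 288.1·0.80893 = 233.052.
B = 255 by definition for t > 66.
Rounded: (227, 233, 255).

(227, 233, 255)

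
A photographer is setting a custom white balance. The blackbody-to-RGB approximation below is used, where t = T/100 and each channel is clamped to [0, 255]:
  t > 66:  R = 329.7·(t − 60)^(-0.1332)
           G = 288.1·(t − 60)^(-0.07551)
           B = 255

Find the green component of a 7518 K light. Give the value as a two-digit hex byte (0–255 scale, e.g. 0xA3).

t = 7518/100 = 75.18; the t > 66 branch applies.
G = 288.1·(75.18 − 60)^(-0.07551) = 288.1·15.18^(-0.07551) = 288.1·0.81433 = 234.609.
Rounded: 235; in hex, 0xEB.

0xEB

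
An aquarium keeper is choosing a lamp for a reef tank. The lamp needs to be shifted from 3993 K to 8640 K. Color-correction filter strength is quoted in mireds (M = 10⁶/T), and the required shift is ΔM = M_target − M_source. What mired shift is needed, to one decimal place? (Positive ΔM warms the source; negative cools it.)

-134.7 mireds

M_source = 10⁶/3993 = 250.438; M_target = 10⁶/8640 = 115.741.
ΔM = 115.741 − 250.438 = -134.698 → -134.7 mireds, a cooling shift.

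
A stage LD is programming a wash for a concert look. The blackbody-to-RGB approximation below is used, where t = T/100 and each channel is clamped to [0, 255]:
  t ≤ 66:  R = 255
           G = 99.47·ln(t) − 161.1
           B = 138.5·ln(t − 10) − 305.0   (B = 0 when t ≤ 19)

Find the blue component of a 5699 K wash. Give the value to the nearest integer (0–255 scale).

t = 5699/100 = 56.99; the t ≤ 66 branch applies.
B = 138.5·ln(56.99 − 10) − 305.0 = 138.5·ln 46.99 − 305.0 = 138.5·3.8499 − 305.0 = 228.216.
Rounded: 228.

228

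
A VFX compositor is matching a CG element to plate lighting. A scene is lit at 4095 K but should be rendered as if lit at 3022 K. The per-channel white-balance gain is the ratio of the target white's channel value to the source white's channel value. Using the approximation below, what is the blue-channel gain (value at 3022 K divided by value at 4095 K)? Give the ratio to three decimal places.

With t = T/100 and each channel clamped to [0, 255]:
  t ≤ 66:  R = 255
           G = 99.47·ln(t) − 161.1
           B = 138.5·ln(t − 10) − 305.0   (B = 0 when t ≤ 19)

0.654

At 4095 K (t = 40.95):
  B = 138.5·ln(40.95 − 10) − 305.0 = 138.5·ln 30.95 − 305.0 = 138.5·3.4324 − 305.0 = 170.384.
At 3022 K (t = 30.22):
  B = 138.5·ln(30.22 − 10) − 305.0 = 138.5·ln 20.22 − 305.0 = 138.5·3.0067 − 305.0 = 111.424.
Gain = 111.424 / 170.384 = 0.6540 → 0.654.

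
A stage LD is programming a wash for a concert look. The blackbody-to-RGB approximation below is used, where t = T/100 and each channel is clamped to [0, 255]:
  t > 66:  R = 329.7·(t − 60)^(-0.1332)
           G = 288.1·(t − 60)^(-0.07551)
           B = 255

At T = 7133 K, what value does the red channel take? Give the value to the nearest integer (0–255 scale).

239

t = 7133/100 = 71.33; the t > 66 branch applies.
R = 329.7·(71.33 − 60)^(-0.1332) = 329.7·11.33^(-0.1332) = 329.7·0.72373 = 238.614.
Rounded: 239.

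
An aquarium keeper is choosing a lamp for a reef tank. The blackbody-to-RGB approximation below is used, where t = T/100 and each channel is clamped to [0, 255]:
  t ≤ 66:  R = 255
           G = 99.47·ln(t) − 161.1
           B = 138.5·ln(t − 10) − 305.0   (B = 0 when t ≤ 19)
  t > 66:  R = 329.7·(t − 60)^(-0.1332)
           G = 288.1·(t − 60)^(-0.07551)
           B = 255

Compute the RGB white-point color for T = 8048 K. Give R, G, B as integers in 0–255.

R=221, G=229, B=255

t = 8048/100 = 80.48; the t > 66 branch applies.
R = 329.7·(80.48 − 60)^(-0.1332) = 329.7·20.48^(-0.1332) = 329.7·0.66885 = 220.521.
G = 288.1·(80.48 − 60)^(-0.07551) = 288.1·20.48^(-0.07551) = 288.1·0.79613 = 229.364.
B = 255 by definition for t > 66.
Rounded: (221, 229, 255).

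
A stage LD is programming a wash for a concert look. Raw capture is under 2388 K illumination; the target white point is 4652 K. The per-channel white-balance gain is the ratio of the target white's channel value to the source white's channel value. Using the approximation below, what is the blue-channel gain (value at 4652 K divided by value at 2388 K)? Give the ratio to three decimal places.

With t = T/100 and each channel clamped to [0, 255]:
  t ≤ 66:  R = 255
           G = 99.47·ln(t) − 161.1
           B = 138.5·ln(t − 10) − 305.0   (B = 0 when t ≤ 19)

3.259

At 2388 K (t = 23.88):
  B = 138.5·ln(23.88 − 10) − 305.0 = 138.5·ln 13.88 − 305.0 = 138.5·2.6304 − 305.0 = 59.317.
At 4652 K (t = 46.52):
  B = 138.5·ln(46.52 − 10) − 305.0 = 138.5·ln 36.52 − 305.0 = 138.5·3.5979 − 305.0 = 193.304.
Gain = 193.304 / 59.317 = 3.2588 → 3.259.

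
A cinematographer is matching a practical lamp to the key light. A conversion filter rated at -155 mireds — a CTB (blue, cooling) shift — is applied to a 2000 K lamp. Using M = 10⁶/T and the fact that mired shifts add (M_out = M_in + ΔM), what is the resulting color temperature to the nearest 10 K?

2900 K

M_in = 10⁶/2000 = 500.00 mireds.
M_out = 500.00 + (-155) = 345.00 mireds.
T_out = 10⁶/345.00 = 2898.6 K → 2900 K.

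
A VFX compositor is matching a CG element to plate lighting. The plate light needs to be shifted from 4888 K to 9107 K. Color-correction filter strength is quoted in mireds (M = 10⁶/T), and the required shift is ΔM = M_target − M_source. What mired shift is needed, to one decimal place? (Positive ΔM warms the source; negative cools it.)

M_source = 10⁶/4888 = 204.583; M_target = 10⁶/9107 = 109.806.
ΔM = 109.806 − 204.583 = -94.777 → -94.8 mireds, a cooling shift.

-94.8 mireds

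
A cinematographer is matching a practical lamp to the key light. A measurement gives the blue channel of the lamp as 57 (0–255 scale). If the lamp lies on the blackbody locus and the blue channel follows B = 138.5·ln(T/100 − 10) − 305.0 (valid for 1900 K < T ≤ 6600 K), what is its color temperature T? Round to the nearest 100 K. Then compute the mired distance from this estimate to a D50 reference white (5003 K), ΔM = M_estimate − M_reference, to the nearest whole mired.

ln(t − 10) = (57 + 305.0) / 138.5 = 2.6137.
t − 10 = e^2.6137 = 13.650, so t = 23.650.
T = 100·t = 2365 K → 2400 K to the nearest 100 K.
M_estimate = 10⁶/2400 = 416.67; M_reference = 10⁶/5003 = 199.88.
ΔM = 416.67 − 199.88 = 216.79 → +217 mireds.

+217 mireds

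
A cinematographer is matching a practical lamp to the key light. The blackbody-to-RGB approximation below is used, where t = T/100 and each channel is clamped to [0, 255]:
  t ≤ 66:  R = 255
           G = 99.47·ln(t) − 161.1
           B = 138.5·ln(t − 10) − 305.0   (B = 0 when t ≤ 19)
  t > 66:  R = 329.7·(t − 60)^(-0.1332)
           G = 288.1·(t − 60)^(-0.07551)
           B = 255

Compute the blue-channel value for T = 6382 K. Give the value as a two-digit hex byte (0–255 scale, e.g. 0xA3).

0xF7

t = 6382/100 = 63.82; the t ≤ 66 branch applies.
B = 138.5·ln(63.82 − 10) − 305.0 = 138.5·ln 53.82 − 305.0 = 138.5·3.9856 − 305.0 = 247.012.
Rounded: 247; in hex, 0xF7.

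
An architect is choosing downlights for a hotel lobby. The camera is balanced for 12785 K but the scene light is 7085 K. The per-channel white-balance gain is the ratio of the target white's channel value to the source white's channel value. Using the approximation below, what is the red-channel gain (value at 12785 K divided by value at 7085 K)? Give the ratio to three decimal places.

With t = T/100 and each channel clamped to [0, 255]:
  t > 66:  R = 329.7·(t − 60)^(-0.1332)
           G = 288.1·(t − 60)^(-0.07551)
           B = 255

0.783

At 7085 K (t = 70.85):
  R = 329.7·(70.85 − 60)^(-0.1332) = 329.7·10.85^(-0.1332) = 329.7·0.72792 = 239.994.
At 12785 K (t = 127.85):
  R = 329.7·(127.85 − 60)^(-0.1332) = 329.7·67.85^(-0.1332) = 329.7·0.57021 = 187.999.
Gain = 187.999 / 239.994 = 0.7834 → 0.783.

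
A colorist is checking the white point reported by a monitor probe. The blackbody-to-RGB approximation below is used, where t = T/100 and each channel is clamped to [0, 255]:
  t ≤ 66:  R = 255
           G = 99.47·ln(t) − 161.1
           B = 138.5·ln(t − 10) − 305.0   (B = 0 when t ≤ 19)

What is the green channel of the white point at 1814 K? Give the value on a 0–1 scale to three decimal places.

0.499

t = 1814/100 = 18.14; the t ≤ 66 branch applies.
G = 99.47·ln 18.14 − 161.1 = 99.47·2.8981 − 161.1 = 127.176.
On a 0–1 scale: 127.176/255 = 0.4987 → 0.499.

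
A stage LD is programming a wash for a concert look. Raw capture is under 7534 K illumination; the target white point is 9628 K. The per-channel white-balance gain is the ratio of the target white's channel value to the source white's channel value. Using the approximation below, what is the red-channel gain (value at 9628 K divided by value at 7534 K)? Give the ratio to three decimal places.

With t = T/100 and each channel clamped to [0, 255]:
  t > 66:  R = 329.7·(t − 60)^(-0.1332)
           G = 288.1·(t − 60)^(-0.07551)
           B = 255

At 7534 K (t = 75.34):
  R = 329.7·(75.34 − 60)^(-0.1332) = 329.7·15.34^(-0.1332) = 329.7·0.69510 = 229.175.
At 9628 K (t = 96.28):
  R = 329.7·(96.28 − 60)^(-0.1332) = 329.7·36.28^(-0.1332) = 329.7·0.61980 = 204.348.
Gain = 204.348 / 229.175 = 0.8917 → 0.892.

0.892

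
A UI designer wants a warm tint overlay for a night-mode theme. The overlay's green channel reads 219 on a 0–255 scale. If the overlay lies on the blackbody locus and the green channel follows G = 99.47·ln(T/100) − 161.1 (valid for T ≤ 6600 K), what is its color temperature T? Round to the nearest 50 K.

ln t = (219 + 161.1) / 99.47 = 3.8213.
t = e^3.8213 = 45.661.
T = 100·t = 4566 K → 4550 K to the nearest 50 K.

4550 K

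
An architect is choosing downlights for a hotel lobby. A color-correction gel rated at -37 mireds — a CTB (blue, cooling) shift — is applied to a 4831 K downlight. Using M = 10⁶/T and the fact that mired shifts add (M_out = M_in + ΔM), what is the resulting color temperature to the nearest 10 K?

M_in = 10⁶/4831 = 207.00 mireds.
M_out = 207.00 + (-37) = 170.00 mireds.
T_out = 10⁶/170.00 = 5882.5 K → 5880 K.

5880 K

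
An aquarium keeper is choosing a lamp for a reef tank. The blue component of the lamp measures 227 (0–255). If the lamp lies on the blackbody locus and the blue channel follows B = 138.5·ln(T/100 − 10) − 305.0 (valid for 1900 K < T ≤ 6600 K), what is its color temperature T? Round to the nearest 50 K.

ln(t − 10) = (227 + 305.0) / 138.5 = 3.8412.
t − 10 = e^3.8412 = 46.579, so t = 56.579.
T = 100·t = 5658 K → 5650 K to the nearest 50 K.

5650 K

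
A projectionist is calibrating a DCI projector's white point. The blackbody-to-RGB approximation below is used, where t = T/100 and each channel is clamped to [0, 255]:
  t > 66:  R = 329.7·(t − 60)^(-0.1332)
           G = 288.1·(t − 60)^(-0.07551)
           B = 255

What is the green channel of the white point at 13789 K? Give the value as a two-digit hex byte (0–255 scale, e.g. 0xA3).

0xCF

t = 13789/100 = 137.89; the t > 66 branch applies.
G = 288.1·(137.89 − 60)^(-0.07551) = 288.1·77.89^(-0.07551) = 288.1·0.71974 = 207.356.
Rounded: 207; in hex, 0xCF.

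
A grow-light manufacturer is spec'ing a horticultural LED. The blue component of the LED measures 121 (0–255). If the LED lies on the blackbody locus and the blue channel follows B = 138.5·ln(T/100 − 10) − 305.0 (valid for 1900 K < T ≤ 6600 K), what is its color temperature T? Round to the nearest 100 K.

ln(t − 10) = (121 + 305.0) / 138.5 = 3.0758.
t − 10 = e^3.0758 = 21.667, so t = 31.667.
T = 100·t = 3167 K → 3200 K to the nearest 100 K.

3200 K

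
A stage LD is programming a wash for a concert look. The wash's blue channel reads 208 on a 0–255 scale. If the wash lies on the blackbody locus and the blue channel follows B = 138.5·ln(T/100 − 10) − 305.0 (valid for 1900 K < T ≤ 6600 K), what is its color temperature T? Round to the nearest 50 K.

ln(t − 10) = (208 + 305.0) / 138.5 = 3.7040.
t − 10 = e^3.7040 = 40.608, so t = 50.608.
T = 100·t = 5061 K → 5050 K to the nearest 50 K.

5050 K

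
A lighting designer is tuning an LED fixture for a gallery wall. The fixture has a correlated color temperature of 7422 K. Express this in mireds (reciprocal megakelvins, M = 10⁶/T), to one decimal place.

134.7 mireds

M = 10⁶ / 7422 = 134.735 → 134.7 mireds.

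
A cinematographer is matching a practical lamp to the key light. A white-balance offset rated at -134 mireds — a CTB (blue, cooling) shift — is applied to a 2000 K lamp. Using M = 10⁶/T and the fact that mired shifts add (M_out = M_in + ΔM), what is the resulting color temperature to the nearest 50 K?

M_in = 10⁶/2000 = 500.00 mireds.
M_out = 500.00 + (-134) = 366.00 mireds.
T_out = 10⁶/366.00 = 2732.2 K → 2750 K.

2750 K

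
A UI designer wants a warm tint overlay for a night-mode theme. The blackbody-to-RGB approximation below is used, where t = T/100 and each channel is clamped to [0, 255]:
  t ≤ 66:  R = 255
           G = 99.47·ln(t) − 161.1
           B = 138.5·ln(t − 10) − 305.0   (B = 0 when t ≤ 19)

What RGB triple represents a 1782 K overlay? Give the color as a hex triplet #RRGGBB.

#FF7D00

t = 1782/100 = 17.82; the t ≤ 66 branch applies.
R = 255 by definition for t ≤ 66.
G = 99.47·ln 17.82 − 161.1 = 99.47·2.8803 − 161.1 = 125.406.
t = 17.82 ≤ 19, so B = 0.
Rounded: (255, 125, 0).
In hex: #FF7D00.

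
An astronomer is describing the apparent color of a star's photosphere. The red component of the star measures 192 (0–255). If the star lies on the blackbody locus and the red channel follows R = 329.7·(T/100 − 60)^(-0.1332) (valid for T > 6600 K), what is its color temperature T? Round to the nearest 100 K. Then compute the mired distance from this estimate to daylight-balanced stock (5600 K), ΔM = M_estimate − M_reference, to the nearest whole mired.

(t − 60)^(-0.1332) = 192/329.7 = 0.58235.
t − 60 = 0.58235^(1/-0.1332) = 0.58235^(-7.508) = 57.929, so t = 117.929.
T = 100·t = 11793 K → 11800 K to the nearest 100 K.
M_estimate = 10⁶/11800 = 84.75; M_reference = 10⁶/5600 = 178.57.
ΔM = 84.75 − 178.57 = -93.83 → -94 mireds.

-94 mireds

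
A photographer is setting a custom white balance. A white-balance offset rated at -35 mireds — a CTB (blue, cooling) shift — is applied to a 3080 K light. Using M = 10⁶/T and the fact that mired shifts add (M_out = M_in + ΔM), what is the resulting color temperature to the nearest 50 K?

M_in = 10⁶/3080 = 324.68 mireds.
M_out = 324.68 + (-35) = 289.68 mireds.
T_out = 10⁶/289.68 = 3452.1 K → 3450 K.

3450 K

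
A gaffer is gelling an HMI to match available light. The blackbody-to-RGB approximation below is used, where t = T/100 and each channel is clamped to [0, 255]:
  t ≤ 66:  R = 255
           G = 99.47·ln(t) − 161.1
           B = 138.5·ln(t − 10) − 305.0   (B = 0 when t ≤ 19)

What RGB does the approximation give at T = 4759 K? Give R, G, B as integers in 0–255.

t = 4759/100 = 47.59; the t ≤ 66 branch applies.
R = 255 by definition for t ≤ 66.
G = 99.47·ln 47.59 − 161.1 = 99.47·3.8626 − 161.1 = 223.115.
B = 138.5·ln(47.59 − 10) − 305.0 = 138.5·ln 37.59 − 305.0 = 138.5·3.6267 − 305.0 = 197.303.
Rounded: (255, 223, 197).

R=255, G=223, B=197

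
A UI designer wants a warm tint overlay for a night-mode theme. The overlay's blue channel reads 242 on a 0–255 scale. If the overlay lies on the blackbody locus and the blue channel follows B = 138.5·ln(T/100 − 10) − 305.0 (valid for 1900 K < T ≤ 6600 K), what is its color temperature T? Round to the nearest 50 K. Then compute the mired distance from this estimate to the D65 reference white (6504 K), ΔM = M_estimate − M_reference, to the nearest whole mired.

+8 mireds

ln(t − 10) = (242 + 305.0) / 138.5 = 3.9495.
t − 10 = e^3.9495 = 51.907, so t = 61.907.
T = 100·t = 6191 K → 6200 K to the nearest 50 K.
M_estimate = 10⁶/6200 = 161.29; M_reference = 10⁶/6504 = 153.75.
ΔM = 161.29 − 153.75 = 7.54 → +8 mireds.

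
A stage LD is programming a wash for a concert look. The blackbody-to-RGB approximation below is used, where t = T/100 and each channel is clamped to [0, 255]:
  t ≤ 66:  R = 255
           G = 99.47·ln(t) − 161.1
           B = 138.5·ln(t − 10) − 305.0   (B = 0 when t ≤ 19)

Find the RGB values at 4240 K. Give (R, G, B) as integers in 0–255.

(255, 212, 177)

t = 4240/100 = 42.4; the t ≤ 66 branch applies.
R = 255 by definition for t ≤ 66.
G = 99.47·ln 42.4 − 161.1 = 99.47·3.7471 − 161.1 = 211.629.
B = 138.5·ln(42.4 − 10) − 305.0 = 138.5·ln 32.4 − 305.0 = 138.5·3.4782 − 305.0 = 176.725.
Rounded: (255, 212, 177).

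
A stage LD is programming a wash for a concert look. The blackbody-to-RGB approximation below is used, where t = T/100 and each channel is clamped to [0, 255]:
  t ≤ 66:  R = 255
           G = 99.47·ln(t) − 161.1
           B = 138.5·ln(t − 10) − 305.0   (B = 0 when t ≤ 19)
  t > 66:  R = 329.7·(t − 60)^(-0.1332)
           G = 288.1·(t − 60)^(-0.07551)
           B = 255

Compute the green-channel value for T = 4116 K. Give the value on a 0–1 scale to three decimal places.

0.818

t = 4116/100 = 41.16; the t ≤ 66 branch applies.
G = 99.47·ln 41.16 − 161.1 = 99.47·3.7175 − 161.1 = 208.676.
On a 0–1 scale: 208.676/255 = 0.8183 → 0.818.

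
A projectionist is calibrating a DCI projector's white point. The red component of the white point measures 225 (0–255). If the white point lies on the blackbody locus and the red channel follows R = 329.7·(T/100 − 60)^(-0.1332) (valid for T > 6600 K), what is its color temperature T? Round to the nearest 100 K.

7800 K

(t − 60)^(-0.1332) = 225/329.7 = 0.68244.
t − 60 = 0.68244^(1/-0.1332) = 0.68244^(-7.508) = 17.610, so t = 77.610.
T = 100·t = 7761 K → 7800 K to the nearest 100 K.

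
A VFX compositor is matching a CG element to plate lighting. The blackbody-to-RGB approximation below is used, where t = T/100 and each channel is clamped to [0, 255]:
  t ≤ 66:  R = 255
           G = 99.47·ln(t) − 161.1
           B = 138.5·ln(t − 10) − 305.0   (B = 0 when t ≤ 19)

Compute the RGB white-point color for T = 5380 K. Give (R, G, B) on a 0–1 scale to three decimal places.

t = 5380/100 = 53.8; the t ≤ 66 branch applies.
R = 255 by definition for t ≤ 66.
G = 99.47·ln 53.8 − 161.1 = 99.47·3.9853 − 161.1 = 235.315.
B = 138.5·ln(53.8 − 10) − 305.0 = 138.5·ln 43.8 − 305.0 = 138.5·3.7796 − 305.0 = 218.479.
Dividing each by 255: (1.0000, 0.9228, 0.8568) → (1.000, 0.923, 0.857).

(1.000, 0.923, 0.857)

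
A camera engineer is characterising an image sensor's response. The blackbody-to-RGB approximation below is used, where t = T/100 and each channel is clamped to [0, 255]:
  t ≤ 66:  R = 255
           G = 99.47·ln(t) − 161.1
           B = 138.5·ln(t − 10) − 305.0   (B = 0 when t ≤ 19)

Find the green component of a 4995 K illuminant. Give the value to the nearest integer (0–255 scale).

228

t = 4995/100 = 49.95; the t ≤ 66 branch applies.
G = 99.47·ln 49.95 − 161.1 = 99.47·3.9110 − 161.1 = 227.929.
Rounded: 228.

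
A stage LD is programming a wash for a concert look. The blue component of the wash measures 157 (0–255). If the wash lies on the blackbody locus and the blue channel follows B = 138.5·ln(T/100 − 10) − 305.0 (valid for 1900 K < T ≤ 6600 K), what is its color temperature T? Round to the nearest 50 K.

ln(t − 10) = (157 + 305.0) / 138.5 = 3.3357.
t − 10 = e^3.3357 = 28.099, so t = 38.099.
T = 100·t = 3810 K → 3800 K to the nearest 50 K.

3800 K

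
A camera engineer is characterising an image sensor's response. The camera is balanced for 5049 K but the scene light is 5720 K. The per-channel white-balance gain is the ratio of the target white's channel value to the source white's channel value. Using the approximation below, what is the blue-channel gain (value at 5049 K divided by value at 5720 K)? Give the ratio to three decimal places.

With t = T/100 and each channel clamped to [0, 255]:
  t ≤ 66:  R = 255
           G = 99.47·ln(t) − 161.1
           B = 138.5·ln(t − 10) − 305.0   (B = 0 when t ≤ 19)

At 5720 K (t = 57.2):
  B = 138.5·ln(57.2 − 10) − 305.0 = 138.5·ln 47.2 − 305.0 = 138.5·3.8544 − 305.0 = 228.834.
At 5049 K (t = 50.49):
  B = 138.5·ln(50.49 − 10) − 305.0 = 138.5·ln 40.49 − 305.0 = 138.5·3.7011 − 305.0 = 207.596.
Gain = 207.596 / 228.834 = 0.9072 → 0.907.

0.907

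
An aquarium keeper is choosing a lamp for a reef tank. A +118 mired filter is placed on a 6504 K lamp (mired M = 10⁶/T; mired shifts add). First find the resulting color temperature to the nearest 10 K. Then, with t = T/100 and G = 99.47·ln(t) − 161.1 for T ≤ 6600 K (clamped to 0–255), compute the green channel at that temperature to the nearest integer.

M_in = 10⁶/6504 = 153.75; M_out = 153.75 + (+118) = 271.75.
T_out = 10⁶/271.75 = 3679.8 K → 3680 K; t = 36.8.
G = 99.47·ln 36.8 − 161.1 = 99.47·3.6055 − 161.1 = 197.539.
Rounded: 198.

198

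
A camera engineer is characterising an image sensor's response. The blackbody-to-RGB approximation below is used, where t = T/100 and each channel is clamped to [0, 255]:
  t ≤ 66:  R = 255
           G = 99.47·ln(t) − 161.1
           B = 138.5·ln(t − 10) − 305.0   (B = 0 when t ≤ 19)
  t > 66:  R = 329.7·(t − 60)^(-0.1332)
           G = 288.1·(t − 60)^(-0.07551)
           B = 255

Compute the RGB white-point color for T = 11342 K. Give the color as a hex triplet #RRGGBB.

t = 11342/100 = 113.42; the t > 66 branch applies.
R = 329.7·(113.42 − 60)^(-0.1332) = 329.7·53.42^(-0.1332) = 329.7·0.58867 = 194.084.
G = 288.1·(113.42 − 60)^(-0.07551) = 288.1·53.42^(-0.07551) = 288.1·0.74053 = 213.346.
B = 255 by definition for t > 66.
Rounded: (194, 213, 255).
In hex: #C2D5FF.

#C2D5FF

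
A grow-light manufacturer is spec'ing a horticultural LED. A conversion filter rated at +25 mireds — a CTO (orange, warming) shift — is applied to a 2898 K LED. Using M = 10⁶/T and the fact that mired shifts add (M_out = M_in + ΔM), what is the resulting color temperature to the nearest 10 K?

2700 K

M_in = 10⁶/2898 = 345.07 mireds.
M_out = 345.07 + (+25) = 370.07 mireds.
T_out = 10⁶/370.07 = 2702.2 K → 2700 K.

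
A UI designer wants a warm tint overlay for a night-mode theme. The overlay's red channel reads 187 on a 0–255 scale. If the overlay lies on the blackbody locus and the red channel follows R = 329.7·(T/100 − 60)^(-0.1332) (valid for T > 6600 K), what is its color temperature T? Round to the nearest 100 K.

13100 K

(t − 60)^(-0.1332) = 187/329.7 = 0.56718.
t − 60 = 0.56718^(1/-0.1332) = 0.56718^(-7.508) = 70.620, so t = 130.620.
T = 100·t = 13062 K → 13100 K to the nearest 100 K.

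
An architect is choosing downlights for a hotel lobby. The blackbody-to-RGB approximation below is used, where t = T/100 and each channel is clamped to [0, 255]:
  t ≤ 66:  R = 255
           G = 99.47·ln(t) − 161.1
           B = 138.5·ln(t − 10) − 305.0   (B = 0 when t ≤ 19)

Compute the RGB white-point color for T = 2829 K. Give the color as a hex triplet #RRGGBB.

#FFAB62

t = 2829/100 = 28.29; the t ≤ 66 branch applies.
R = 255 by definition for t ≤ 66.
G = 99.47·ln 28.29 − 161.1 = 99.47·3.3425 − 161.1 = 171.379.
B = 138.5·ln(28.29 − 10) − 305.0 = 138.5·ln 18.29 − 305.0 = 138.5·2.9064 − 305.0 = 97.530.
Rounded: (255, 171, 98).
In hex: #FFAB62.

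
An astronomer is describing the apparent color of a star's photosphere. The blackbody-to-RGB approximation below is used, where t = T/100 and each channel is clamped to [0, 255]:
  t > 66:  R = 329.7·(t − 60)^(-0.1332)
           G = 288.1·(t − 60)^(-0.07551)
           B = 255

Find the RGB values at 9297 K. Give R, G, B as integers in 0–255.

R=207, G=221, B=255

t = 9297/100 = 92.97; the t > 66 branch applies.
R = 329.7·(92.97 − 60)^(-0.1332) = 329.7·32.97^(-0.1332) = 329.7·0.62775 = 206.969.
G = 288.1·(92.97 − 60)^(-0.07551) = 288.1·32.97^(-0.07551) = 288.1·0.76801 = 221.264.
B = 255 by definition for t > 66.
Rounded: (207, 221, 255).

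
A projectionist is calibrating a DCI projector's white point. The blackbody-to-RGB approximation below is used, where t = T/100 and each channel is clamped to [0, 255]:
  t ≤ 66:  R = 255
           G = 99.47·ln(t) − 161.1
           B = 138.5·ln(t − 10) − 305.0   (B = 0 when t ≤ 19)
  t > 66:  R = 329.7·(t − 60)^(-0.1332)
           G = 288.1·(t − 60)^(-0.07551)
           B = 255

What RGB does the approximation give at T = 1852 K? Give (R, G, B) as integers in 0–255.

t = 1852/100 = 18.52; the t ≤ 66 branch applies.
R = 255 by definition for t ≤ 66.
G = 99.47·ln 18.52 − 161.1 = 99.47·2.9189 − 161.1 = 129.238.
t = 18.52 ≤ 19, so B = 0.
Rounded: (255, 129, 0).

(255, 129, 0)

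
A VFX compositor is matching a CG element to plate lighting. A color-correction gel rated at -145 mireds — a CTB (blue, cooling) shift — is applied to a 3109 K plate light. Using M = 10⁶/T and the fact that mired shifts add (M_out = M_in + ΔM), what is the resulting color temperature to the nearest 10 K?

M_in = 10⁶/3109 = 321.65 mireds.
M_out = 321.65 + (-145) = 176.65 mireds.
T_out = 10⁶/176.65 = 5661.0 K → 5660 K.

5660 K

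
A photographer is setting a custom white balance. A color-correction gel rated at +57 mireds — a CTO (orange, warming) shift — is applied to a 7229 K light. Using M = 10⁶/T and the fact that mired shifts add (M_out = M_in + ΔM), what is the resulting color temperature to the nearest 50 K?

M_in = 10⁶/7229 = 138.33 mireds.
M_out = 138.33 + (+57) = 195.33 mireds.
T_out = 10⁶/195.33 = 5119.5 K → 5100 K.

5100 K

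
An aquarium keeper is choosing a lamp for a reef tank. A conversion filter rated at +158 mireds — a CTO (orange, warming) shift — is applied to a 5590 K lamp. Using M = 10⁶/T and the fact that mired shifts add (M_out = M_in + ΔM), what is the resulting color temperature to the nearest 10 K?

2970 K

M_in = 10⁶/5590 = 178.89 mireds.
M_out = 178.89 + (+158) = 336.89 mireds.
T_out = 10⁶/336.89 = 2968.3 K → 2970 K.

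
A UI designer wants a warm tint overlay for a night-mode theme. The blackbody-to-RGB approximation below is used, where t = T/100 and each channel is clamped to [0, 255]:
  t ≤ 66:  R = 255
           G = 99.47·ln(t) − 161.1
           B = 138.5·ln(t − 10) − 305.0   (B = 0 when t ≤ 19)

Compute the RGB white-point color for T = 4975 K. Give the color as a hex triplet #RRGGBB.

t = 4975/100 = 49.75; the t ≤ 66 branch applies.
R = 255 by definition for t ≤ 66.
G = 99.47·ln 49.75 − 161.1 = 99.47·3.9070 − 161.1 = 227.530.
B = 138.5·ln(49.75 − 10) − 305.0 = 138.5·ln 39.75 − 305.0 = 138.5·3.6826 − 305.0 = 205.041.
Rounded: (255, 228, 205).
In hex: #FFE4CD.

#FFE4CD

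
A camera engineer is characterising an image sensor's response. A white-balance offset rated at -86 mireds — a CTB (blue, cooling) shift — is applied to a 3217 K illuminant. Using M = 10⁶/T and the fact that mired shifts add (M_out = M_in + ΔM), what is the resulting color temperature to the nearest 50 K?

M_in = 10⁶/3217 = 310.85 mireds.
M_out = 310.85 + (-86) = 224.85 mireds.
T_out = 10⁶/224.85 = 4447.4 K → 4450 K.

4450 K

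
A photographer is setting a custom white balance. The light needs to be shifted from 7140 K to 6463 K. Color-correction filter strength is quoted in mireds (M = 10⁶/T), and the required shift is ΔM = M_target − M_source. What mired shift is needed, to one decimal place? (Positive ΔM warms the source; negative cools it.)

+14.7 mireds

M_source = 10⁶/7140 = 140.056; M_target = 10⁶/6463 = 154.727.
ΔM = 154.727 − 140.056 = 14.671 → +14.7 mireds, a warming shift.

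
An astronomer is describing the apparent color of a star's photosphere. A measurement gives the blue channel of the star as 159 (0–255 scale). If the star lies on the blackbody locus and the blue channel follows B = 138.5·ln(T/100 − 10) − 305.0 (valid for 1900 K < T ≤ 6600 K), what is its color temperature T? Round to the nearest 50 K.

ln(t − 10) = (159 + 305.0) / 138.5 = 3.3502.
t − 10 = e^3.3502 = 28.508, so t = 38.508.
T = 100·t = 3851 K → 3850 K to the nearest 50 K.

3850 K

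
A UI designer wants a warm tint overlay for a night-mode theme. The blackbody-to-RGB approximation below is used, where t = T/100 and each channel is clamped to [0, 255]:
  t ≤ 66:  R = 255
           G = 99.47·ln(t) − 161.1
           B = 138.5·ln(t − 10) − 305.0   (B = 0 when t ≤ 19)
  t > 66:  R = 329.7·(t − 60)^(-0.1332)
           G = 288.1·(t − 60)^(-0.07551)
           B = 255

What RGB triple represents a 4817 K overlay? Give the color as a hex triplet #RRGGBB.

#FFE0C7

t = 4817/100 = 48.17; the t ≤ 66 branch applies.
R = 255 by definition for t ≤ 66.
G = 99.47·ln 48.17 − 161.1 = 99.47·3.8747 − 161.1 = 224.320.
B = 138.5·ln(48.17 − 10) − 305.0 = 138.5·ln 38.17 − 305.0 = 138.5·3.6420 − 305.0 = 199.424.
Rounded: (255, 224, 199).
In hex: #FFE0C7.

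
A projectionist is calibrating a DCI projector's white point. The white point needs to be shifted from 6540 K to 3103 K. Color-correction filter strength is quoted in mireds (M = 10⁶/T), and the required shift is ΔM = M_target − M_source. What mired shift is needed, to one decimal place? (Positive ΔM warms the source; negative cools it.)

+169.4 mireds

M_source = 10⁶/6540 = 152.905; M_target = 10⁶/3103 = 322.269.
ΔM = 322.269 − 152.905 = 169.364 → +169.4 mireds, a warming shift.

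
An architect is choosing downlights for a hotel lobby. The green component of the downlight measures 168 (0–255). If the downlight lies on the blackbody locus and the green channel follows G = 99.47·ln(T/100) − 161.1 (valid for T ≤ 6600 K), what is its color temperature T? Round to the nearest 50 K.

ln t = (168 + 161.1) / 99.47 = 3.3085.
t = e^3.3085 = 27.345.
T = 100·t = 2735 K → 2750 K to the nearest 50 K.

2750 K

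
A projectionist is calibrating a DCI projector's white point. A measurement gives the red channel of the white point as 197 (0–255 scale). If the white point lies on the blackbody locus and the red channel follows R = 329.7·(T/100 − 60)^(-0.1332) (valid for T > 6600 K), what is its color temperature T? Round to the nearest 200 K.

10800 K

(t − 60)^(-0.1332) = 197/329.7 = 0.59751.
t − 60 = 0.59751^(1/-0.1332) = 0.59751^(-7.508) = 47.761, so t = 107.761.
T = 100·t = 10776 K → 10800 K to the nearest 200 K.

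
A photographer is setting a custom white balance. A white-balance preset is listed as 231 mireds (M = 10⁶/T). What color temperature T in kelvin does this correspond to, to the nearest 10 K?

T = 10⁶ / 231 = 4329.00 K → 4330 K.

4330 K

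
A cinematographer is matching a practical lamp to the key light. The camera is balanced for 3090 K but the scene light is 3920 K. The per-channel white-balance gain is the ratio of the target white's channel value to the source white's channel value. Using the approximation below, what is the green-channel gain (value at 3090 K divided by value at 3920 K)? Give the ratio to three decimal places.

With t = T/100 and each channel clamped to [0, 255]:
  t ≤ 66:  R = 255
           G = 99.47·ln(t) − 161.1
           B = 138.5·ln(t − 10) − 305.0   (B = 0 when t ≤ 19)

At 3920 K (t = 39.2):
  G = 99.47·ln 39.2 − 161.1 = 99.47·3.6687 − 161.1 = 203.823.
At 3090 K (t = 30.9):
  G = 99.47·ln 30.9 − 161.1 = 99.47·3.4308 − 161.1 = 180.157.
Gain = 180.157 / 203.823 = 0.8839 → 0.884.

0.884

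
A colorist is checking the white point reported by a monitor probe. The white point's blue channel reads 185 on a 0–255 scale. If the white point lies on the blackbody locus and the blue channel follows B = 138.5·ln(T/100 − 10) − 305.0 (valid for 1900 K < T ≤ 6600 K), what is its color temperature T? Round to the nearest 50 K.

ln(t − 10) = (185 + 305.0) / 138.5 = 3.5379.
t − 10 = e^3.5379 = 34.395, so t = 44.395.
T = 100·t = 4439 K → 4450 K to the nearest 50 K.

4450 K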